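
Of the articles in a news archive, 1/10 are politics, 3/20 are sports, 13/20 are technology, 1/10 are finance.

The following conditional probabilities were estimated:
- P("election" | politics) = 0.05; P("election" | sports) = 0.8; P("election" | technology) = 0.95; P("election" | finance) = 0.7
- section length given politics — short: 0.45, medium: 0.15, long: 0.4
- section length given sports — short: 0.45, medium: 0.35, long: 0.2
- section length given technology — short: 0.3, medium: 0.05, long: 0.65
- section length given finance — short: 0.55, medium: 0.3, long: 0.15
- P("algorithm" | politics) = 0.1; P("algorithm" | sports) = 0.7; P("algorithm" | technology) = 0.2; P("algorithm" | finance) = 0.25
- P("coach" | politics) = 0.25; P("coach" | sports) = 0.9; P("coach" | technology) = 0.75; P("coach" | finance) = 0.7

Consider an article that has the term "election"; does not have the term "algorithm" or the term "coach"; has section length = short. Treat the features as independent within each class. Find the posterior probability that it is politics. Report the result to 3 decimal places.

0.031

politics: 0.1 × 0.05 × 0.45 × (1−0.1) × (1−0.25) = 0.00151875
sports: 0.15 × 0.8 × 0.45 × (1−0.7) × (1−0.9) = 0.00162
technology: 0.65 × 0.95 × 0.3 × (1−0.2) × (1−0.75) = 0.03705
finance: 0.1 × 0.7 × 0.55 × (1−0.25) × (1−0.7) = 0.0086625
P(politics | x) = 0.00151875 / 0.04885125 ≈ 0.031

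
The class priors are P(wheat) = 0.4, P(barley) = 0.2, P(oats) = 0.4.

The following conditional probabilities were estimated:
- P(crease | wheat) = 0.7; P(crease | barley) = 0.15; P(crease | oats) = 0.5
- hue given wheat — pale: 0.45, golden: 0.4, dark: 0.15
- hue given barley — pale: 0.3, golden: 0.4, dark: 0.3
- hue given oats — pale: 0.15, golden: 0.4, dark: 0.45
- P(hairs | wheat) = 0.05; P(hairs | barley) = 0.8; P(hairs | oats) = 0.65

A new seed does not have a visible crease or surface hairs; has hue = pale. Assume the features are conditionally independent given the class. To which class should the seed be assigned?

wheat: 0.4 × (1−0.7) × 0.45 × (1−0.05) = 0.0513
barley: 0.2 × (1−0.15) × 0.3 × (1−0.8) = 0.0102
oats: 0.4 × (1−0.5) × 0.15 × (1−0.65) = 0.0105
Highest score → wheat.

wheat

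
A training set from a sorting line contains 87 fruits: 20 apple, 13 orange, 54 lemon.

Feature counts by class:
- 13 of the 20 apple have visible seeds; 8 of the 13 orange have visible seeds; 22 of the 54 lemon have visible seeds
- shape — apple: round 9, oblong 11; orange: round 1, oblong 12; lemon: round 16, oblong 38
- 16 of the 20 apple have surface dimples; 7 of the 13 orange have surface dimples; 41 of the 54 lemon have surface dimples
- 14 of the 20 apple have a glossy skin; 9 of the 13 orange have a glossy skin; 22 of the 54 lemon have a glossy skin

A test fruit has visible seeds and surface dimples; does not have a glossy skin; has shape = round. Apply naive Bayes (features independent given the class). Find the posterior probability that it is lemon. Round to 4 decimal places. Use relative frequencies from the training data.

apple: (20/87) × (13/20) × (9/20) × (16/20) × (6/20) ≈ 0.0161379
orange: (13/87) × (8/13) × (1/13) × (7/13) × (4/13) ≈ 0.00117192
lemon: (54/87) × (22/54) × (16/54) × (41/54) × (32/54) ≈ 0.0337113
P(lemon | x) = 0.0337113 / 0.05102112 ≈ 0.6607

0.6607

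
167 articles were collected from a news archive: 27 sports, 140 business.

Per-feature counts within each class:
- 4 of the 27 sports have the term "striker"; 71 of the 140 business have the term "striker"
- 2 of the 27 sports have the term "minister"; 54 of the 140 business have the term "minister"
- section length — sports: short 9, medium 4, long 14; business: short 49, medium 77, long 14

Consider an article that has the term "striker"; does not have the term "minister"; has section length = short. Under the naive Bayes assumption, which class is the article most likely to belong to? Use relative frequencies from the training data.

business

sports: (27/167) × (4/27) × (25/27) × (9/27) ≈ 0.00739262
business: (140/167) × (71/140) × (86/140) × (49/140) ≈ 0.0914072
Highest score → business.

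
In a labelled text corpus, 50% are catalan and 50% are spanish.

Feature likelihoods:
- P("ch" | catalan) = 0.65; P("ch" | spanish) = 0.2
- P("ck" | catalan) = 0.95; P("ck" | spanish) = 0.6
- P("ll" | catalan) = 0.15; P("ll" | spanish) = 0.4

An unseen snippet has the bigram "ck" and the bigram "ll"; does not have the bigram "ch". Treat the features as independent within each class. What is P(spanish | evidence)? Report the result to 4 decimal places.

catalan: 0.5 × (1−0.65) × 0.95 × 0.15 = 0.0249375
spanish: 0.5 × (1−0.2) × 0.6 × 0.4 = 0.096
P(spanish | x) = 0.096 / 0.1209375 ≈ 0.7938

0.7938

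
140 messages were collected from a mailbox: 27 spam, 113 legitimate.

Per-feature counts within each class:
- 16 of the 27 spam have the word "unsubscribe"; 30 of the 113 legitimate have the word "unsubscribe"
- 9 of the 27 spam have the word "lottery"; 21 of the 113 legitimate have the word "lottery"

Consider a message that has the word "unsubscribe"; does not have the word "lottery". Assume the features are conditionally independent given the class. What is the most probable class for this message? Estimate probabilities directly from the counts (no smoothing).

spam: (27/140) × (16/27) × (18/27) ≈ 0.0761905
legitimate: (113/140) × (30/113) × (92/113) ≈ 0.174463
Highest score → legitimate.

legitimate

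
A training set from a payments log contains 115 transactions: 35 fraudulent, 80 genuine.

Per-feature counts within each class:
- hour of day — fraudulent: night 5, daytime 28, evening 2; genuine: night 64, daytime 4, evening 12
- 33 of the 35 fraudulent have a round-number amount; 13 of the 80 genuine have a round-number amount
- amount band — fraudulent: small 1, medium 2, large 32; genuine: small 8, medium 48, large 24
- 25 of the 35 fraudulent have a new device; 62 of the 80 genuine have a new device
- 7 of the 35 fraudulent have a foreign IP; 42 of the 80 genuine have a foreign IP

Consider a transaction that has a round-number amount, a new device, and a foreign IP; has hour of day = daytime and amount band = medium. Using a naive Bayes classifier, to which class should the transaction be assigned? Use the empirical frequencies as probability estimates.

fraudulent

fraudulent: (35/115) × (28/35) × (33/35) × (2/35) × (25/35) × (7/35) ≈ 0.001874
genuine: (80/115) × (4/80) × (13/80) × (48/80) × (62/80) × (42/80) ≈ 0.00137984
Highest score → fraudulent.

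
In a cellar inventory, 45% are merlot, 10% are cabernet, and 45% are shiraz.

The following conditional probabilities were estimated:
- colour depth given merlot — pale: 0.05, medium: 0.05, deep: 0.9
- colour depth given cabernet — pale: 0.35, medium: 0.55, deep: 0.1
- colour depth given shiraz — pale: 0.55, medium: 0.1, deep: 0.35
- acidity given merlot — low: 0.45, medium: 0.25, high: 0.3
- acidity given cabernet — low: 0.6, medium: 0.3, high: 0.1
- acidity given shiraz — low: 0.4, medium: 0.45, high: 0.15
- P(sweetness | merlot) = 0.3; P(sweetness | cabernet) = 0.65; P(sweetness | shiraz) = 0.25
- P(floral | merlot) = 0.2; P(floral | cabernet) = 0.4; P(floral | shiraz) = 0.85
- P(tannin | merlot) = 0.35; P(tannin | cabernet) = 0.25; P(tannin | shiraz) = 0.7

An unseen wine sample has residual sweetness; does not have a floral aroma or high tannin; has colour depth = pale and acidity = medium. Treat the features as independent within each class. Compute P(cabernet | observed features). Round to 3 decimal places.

merlot: 0.45 × 0.05 × 0.25 × 0.3 × (1−0.2) × (1−0.35) = 0.0008775
cabernet: 0.1 × 0.35 × 0.3 × 0.65 × (1−0.4) × (1−0.25) = 0.00307125
shiraz: 0.45 × 0.55 × 0.45 × 0.25 × (1−0.85) × (1−0.7) = 0.00125296875
P(cabernet | x) = 0.00307125 / 0.00520171875 ≈ 0.590

0.590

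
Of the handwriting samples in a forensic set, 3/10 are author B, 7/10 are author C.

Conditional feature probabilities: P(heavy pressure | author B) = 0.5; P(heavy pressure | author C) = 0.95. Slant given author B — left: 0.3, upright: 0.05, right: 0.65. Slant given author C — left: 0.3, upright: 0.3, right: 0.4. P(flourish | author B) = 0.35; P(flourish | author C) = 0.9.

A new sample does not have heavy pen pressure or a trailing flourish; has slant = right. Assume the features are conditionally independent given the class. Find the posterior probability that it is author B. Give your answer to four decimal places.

author B: 0.3 × (1−0.5) × 0.65 × (1−0.35) = 0.063375
author C: 0.7 × (1−0.95) × 0.4 × (1−0.9) = 0.0014
P(author B | x) = 0.063375 / 0.064775 ≈ 0.9784

0.9784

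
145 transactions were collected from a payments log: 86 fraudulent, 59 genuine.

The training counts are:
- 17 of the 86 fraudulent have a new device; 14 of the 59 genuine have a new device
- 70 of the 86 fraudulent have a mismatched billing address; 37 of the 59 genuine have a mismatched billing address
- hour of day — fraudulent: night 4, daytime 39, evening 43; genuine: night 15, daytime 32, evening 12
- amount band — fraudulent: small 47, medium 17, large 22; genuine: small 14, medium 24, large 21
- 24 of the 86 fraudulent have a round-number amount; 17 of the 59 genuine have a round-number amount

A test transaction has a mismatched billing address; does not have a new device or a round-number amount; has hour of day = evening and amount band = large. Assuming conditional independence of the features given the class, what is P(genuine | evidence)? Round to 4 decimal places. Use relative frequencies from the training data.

0.2192

fraudulent: (86/145) × (69/86) × (70/86) × (43/86) × (22/86) × (62/86) ≈ 0.0357164
genuine: (59/145) × (45/59) × (37/59) × (12/59) × (21/59) × (42/59) ≈ 0.0100297
P(genuine | x) = 0.0100297 / 0.0457461 ≈ 0.2192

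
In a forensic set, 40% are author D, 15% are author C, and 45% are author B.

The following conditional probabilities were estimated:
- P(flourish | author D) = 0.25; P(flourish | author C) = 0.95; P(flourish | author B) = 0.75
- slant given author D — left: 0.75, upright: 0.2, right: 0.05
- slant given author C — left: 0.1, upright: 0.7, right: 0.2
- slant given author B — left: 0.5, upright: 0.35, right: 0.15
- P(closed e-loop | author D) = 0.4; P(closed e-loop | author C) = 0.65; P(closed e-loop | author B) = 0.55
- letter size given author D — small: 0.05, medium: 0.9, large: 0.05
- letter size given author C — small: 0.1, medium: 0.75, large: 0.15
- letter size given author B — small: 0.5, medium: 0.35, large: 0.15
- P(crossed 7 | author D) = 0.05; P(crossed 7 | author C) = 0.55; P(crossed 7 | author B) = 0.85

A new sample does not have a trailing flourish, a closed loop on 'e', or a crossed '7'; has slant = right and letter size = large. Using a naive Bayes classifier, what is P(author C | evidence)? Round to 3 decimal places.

author D: 0.4 × (1−0.25) × 0.05 × (1−0.4) × 0.05 × (1−0.05) = 0.0004275
author C: 0.15 × (1−0.95) × 0.2 × (1−0.65) × 0.15 × (1−0.55) = 0.0000354375
author B: 0.45 × (1−0.75) × 0.15 × (1−0.55) × 0.15 × (1−0.85) = 0.000170859375
P(author C | x) = 0.0000354375 / 0.000633796875 ≈ 0.056

0.056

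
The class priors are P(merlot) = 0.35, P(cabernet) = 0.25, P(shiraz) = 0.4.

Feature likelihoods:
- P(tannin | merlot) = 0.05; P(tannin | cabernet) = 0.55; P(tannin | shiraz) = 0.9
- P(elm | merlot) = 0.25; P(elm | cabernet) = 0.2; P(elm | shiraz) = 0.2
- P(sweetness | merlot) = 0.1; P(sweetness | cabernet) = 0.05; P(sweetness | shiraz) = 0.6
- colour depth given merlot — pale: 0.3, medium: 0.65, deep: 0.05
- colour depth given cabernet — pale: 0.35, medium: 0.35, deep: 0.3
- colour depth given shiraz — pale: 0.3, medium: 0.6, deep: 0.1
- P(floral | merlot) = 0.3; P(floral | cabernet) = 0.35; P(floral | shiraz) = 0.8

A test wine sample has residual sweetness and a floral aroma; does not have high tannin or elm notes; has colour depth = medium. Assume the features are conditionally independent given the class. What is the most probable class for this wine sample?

merlot: 0.35 × (1−0.05) × (1−0.25) × 0.1 × 0.65 × 0.3 = 0.0048628125
cabernet: 0.25 × (1−0.55) × (1−0.2) × 0.05 × 0.35 × 0.35 = 0.00055125
shiraz: 0.4 × (1−0.9) × (1−0.2) × 0.6 × 0.6 × 0.8 = 0.009216
Highest score → shiraz.

shiraz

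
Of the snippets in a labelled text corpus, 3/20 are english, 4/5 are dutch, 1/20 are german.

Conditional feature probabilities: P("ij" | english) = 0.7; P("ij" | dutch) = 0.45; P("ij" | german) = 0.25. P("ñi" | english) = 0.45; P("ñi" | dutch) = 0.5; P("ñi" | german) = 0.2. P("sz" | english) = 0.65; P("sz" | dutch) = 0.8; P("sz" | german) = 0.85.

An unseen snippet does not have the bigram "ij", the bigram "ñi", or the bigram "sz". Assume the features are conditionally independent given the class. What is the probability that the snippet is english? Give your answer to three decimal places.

english: 0.15 × (1−0.7) × (1−0.45) × (1−0.65) = 0.0086625
dutch: 0.8 × (1−0.45) × (1−0.5) × (1−0.8) = 0.044
german: 0.05 × (1−0.25) × (1−0.2) × (1−0.85) = 0.0045
P(english | x) = 0.0086625 / 0.0571625 ≈ 0.152

0.152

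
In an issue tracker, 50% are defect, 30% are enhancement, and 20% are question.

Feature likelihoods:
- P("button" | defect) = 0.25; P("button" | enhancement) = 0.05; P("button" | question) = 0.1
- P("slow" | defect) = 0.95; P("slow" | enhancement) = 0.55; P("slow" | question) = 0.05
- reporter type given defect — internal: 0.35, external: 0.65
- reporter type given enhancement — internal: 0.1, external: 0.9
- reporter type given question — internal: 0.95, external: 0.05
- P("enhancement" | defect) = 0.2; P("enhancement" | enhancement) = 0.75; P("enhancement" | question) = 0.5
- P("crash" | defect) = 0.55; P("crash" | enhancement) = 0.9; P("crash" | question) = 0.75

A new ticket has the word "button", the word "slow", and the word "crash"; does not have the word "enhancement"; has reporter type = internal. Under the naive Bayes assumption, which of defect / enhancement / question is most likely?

defect: 0.5 × 0.25 × 0.95 × 0.35 × (1−0.2) × 0.55 = 0.0182875
enhancement: 0.3 × 0.05 × 0.55 × 0.1 × (1−0.75) × 0.9 = 0.000185625
question: 0.2 × 0.1 × 0.05 × 0.95 × (1−0.5) × 0.75 = 0.00035625
Highest score → defect.

defect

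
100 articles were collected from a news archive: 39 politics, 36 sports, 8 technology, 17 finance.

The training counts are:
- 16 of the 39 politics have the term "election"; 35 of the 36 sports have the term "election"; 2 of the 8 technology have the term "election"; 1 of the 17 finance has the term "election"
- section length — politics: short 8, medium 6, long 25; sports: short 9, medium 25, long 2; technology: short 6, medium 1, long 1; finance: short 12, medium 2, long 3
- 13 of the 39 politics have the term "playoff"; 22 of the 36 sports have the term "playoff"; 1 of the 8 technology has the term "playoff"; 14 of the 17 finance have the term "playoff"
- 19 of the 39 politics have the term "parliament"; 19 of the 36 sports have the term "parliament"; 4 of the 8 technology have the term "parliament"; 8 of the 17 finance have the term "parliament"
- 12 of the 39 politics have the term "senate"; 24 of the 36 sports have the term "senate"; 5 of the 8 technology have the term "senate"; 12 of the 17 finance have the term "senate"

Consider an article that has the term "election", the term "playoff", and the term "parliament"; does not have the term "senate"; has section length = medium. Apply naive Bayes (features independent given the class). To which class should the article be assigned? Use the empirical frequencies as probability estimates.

politics: (39/100) × (16/39) × (6/39) × (13/39) × (19/39) × (27/39) ≈ 0.00276741
sports: (36/100) × (35/36) × (25/36) × (22/36) × (19/36) × (12/36) ≈ 0.026131
technology: (8/100) × (2/8) × (1/8) × (1/8) × (4/8) × (3/8) = 0.00005859375
finance: (17/100) × (1/17) × (2/17) × (14/17) × (8/17) × (5/17) ≈ 0.000134098
Highest score → sports.

sports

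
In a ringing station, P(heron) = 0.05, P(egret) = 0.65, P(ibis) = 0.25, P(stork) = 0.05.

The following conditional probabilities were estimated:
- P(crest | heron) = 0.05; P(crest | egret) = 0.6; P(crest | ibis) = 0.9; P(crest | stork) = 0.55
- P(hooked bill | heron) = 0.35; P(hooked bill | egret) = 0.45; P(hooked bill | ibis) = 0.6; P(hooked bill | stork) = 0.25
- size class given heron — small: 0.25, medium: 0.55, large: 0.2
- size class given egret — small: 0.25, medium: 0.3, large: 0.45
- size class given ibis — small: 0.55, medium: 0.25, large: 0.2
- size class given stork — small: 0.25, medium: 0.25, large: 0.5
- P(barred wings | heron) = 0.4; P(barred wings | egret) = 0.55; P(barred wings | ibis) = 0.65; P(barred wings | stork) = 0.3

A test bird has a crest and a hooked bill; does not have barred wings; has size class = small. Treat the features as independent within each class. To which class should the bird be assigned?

heron: 0.05 × 0.05 × 0.35 × 0.25 × (1−0.4) = 0.00013125
egret: 0.65 × 0.6 × 0.45 × 0.25 × (1−0.55) = 0.01974375
ibis: 0.25 × 0.9 × 0.6 × 0.55 × (1−0.65) = 0.0259875
stork: 0.05 × 0.55 × 0.25 × 0.25 × (1−0.3) = 0.001203125
Highest score → ibis.

ibis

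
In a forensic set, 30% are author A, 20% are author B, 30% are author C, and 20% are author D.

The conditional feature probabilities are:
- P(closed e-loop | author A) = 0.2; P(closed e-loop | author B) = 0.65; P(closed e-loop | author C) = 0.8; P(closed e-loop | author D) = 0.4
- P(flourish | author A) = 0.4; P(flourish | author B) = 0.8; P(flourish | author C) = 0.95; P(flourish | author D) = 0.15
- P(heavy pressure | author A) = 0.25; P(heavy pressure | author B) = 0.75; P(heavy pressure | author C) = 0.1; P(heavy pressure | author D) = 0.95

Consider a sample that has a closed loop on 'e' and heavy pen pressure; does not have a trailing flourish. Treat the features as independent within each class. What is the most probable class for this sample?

author A: 0.3 × 0.2 × (1−0.4) × 0.25 = 0.009
author B: 0.2 × 0.65 × (1−0.8) × 0.75 = 0.0195
author C: 0.3 × 0.8 × (1−0.95) × 0.1 = 0.0012
author D: 0.2 × 0.4 × (1−0.15) × 0.95 = 0.0646
Highest score → author D.

author D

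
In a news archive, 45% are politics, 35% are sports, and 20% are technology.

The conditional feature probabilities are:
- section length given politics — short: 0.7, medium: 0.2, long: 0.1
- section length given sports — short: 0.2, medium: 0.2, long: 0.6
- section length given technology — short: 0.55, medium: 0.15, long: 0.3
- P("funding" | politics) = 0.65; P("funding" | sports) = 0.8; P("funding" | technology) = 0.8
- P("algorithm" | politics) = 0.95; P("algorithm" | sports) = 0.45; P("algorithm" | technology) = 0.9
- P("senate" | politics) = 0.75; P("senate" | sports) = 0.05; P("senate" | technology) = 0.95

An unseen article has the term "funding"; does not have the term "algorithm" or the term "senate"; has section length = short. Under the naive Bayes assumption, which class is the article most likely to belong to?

sports

politics: 0.45 × 0.7 × 0.65 × (1−0.95) × (1−0.75) = 0.002559375
sports: 0.35 × 0.2 × 0.8 × (1−0.45) × (1−0.05) = 0.02926
technology: 0.2 × 0.55 × 0.8 × (1−0.9) × (1−0.95) = 0.00044
Highest score → sports.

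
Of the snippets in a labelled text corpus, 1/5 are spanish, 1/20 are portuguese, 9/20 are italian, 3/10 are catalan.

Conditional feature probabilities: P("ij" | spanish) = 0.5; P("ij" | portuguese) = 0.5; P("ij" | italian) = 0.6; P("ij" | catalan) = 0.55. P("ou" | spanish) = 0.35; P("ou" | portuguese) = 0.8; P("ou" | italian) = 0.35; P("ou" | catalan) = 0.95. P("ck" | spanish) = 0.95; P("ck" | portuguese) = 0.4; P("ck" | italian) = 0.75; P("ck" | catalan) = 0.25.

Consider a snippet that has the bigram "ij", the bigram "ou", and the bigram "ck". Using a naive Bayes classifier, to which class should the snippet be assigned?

spanish: 0.2 × 0.5 × 0.35 × 0.95 = 0.03325
portuguese: 0.05 × 0.5 × 0.8 × 0.4 = 0.008
italian: 0.45 × 0.6 × 0.35 × 0.75 = 0.070875
catalan: 0.3 × 0.55 × 0.95 × 0.25 = 0.0391875
Highest score → italian.

italian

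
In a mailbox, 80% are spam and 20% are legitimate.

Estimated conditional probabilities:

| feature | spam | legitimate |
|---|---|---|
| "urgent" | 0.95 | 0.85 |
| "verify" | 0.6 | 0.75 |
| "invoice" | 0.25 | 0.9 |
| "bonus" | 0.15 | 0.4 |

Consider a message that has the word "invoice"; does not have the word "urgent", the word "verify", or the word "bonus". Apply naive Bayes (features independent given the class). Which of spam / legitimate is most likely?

legitimate

spam: 0.8 × (1−0.95) × (1−0.6) × 0.25 × (1−0.15) = 0.0034
legitimate: 0.2 × (1−0.85) × (1−0.75) × 0.9 × (1−0.4) = 0.00405
Highest score → legitimate.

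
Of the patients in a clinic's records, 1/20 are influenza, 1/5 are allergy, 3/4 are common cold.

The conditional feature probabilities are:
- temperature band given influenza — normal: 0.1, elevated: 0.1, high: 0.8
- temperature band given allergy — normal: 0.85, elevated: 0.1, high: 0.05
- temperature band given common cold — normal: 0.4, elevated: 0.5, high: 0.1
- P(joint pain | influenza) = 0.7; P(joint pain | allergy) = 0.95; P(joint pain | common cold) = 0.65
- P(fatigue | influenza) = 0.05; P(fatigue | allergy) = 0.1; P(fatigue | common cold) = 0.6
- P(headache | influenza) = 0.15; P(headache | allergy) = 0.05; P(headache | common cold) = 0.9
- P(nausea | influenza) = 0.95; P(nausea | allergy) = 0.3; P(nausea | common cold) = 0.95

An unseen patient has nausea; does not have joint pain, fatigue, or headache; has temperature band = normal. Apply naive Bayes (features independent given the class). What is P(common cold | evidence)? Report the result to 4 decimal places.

influenza: 0.05 × 0.1 × (1−0.7) × (1−0.05) × (1−0.15) × 0.95 = 0.0011506875
allergy: 0.2 × 0.85 × (1−0.95) × (1−0.1) × (1−0.05) × 0.3 = 0.00218025
common cold: 0.75 × 0.4 × (1−0.65) × (1−0.6) × (1−0.9) × 0.95 = 0.00399
P(common cold | x) = 0.00399 / 0.0073209375 ≈ 0.5450

0.5450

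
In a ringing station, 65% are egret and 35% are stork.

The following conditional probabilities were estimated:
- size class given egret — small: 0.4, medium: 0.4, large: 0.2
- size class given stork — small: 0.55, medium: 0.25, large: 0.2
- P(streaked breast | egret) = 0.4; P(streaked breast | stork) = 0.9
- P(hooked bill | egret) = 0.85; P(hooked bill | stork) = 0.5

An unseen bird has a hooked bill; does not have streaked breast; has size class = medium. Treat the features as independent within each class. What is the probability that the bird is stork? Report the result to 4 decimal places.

0.0319

egret: 0.65 × 0.4 × (1−0.4) × 0.85 = 0.1326
stork: 0.35 × 0.25 × (1−0.9) × 0.5 = 0.004375
P(stork | x) = 0.004375 / 0.136975 ≈ 0.0319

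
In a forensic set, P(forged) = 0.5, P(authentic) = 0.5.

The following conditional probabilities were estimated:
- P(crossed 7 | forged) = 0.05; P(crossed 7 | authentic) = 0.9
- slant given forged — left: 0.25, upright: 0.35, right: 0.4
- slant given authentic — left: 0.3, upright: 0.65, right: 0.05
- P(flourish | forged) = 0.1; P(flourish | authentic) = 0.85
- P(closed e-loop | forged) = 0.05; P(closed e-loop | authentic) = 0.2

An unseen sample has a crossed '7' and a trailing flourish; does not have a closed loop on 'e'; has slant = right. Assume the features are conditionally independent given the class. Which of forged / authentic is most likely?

forged: 0.5 × 0.05 × 0.4 × 0.1 × (1−0.05) = 0.00095
authentic: 0.5 × 0.9 × 0.05 × 0.85 × (1−0.2) = 0.0153
Highest score → authentic.

authentic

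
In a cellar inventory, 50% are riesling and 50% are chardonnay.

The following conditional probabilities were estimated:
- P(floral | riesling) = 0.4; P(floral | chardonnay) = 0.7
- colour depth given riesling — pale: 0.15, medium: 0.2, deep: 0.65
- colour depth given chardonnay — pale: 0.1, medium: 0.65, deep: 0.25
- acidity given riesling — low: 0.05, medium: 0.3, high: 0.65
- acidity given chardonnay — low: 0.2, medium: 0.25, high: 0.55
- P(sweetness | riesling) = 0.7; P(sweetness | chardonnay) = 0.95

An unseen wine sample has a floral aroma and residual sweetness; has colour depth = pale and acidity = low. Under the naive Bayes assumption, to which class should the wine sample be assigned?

chardonnay

riesling: 0.5 × 0.4 × 0.15 × 0.05 × 0.7 = 0.00105
chardonnay: 0.5 × 0.7 × 0.1 × 0.2 × 0.95 = 0.00665
Highest score → chardonnay.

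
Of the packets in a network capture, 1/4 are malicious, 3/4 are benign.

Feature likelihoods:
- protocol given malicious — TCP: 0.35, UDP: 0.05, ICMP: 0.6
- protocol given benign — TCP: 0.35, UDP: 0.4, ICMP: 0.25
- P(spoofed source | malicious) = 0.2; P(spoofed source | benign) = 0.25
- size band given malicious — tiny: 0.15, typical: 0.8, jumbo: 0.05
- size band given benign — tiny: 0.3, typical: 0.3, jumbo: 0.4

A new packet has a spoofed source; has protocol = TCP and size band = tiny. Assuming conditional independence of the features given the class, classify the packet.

benign

malicious: 0.25 × 0.35 × 0.2 × 0.15 = 0.002625
benign: 0.75 × 0.35 × 0.25 × 0.3 = 0.0196875
Highest score → benign.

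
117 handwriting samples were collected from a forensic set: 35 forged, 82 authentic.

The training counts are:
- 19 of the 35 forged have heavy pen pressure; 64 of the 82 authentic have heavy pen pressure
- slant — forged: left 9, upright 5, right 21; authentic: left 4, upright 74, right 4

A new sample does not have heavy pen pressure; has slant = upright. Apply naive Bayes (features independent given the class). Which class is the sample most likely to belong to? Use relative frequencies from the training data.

authentic

forged: (35/117) × (16/35) × (5/35) ≈ 0.019536
authentic: (82/117) × (18/82) × (74/82) ≈ 0.138837
Highest score → authentic.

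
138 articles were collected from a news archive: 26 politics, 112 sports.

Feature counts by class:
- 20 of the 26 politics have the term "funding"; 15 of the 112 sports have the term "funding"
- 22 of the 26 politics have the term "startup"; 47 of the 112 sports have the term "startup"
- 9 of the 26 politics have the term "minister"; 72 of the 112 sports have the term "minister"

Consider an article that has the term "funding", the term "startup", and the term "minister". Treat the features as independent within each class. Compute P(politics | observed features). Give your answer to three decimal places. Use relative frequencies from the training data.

0.591

politics: (26/138) × (20/26) × (22/26) × (9/26) ≈ 0.0424492
sports: (112/138) × (15/112) × (47/112) × (72/112) ≈ 0.0293229
P(politics | x) = 0.0424492 / 0.0717721 ≈ 0.591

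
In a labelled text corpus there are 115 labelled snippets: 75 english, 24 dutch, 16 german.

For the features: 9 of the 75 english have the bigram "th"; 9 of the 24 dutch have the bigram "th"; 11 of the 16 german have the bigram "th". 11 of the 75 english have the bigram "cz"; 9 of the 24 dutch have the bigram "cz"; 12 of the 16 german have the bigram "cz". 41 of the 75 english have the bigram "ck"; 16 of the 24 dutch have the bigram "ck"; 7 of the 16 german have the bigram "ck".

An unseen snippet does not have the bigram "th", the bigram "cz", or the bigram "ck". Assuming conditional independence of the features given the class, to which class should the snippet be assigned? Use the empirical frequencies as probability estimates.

english: (75/115) × (66/75) × (64/75) × (34/75) ≈ 0.222015
dutch: (24/115) × (15/24) × (15/24) × (8/24) ≈ 0.0271739
german: (16/115) × (5/16) × (4/16) × (9/16) ≈ 0.00611413
Highest score → english.

english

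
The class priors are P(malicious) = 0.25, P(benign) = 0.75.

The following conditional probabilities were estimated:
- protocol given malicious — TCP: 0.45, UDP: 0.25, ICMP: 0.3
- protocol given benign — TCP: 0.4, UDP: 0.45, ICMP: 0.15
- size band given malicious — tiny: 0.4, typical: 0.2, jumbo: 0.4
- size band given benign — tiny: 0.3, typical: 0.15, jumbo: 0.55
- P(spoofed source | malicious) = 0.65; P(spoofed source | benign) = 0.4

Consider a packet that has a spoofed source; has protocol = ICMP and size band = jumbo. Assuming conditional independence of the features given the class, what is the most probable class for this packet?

malicious: 0.25 × 0.3 × 0.4 × 0.65 = 0.0195
benign: 0.75 × 0.15 × 0.55 × 0.4 = 0.02475
Highest score → benign.

benign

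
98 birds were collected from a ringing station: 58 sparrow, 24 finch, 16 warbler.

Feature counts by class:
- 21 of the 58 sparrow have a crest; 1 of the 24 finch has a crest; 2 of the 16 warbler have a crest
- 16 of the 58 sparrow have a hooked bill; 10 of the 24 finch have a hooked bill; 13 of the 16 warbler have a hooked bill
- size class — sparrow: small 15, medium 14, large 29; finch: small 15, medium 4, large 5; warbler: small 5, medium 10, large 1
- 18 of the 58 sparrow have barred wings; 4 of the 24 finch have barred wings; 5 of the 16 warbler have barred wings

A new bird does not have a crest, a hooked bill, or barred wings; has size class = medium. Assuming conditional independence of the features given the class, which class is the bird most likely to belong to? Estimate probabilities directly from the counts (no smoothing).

sparrow

sparrow: (58/98) × (37/58) × (42/58) × (14/58) × (40/58) ≈ 0.0455123
finch: (24/98) × (23/24) × (14/24) × (4/24) × (20/24) ≈ 0.0190146
warbler: (16/98) × (14/16) × (3/16) × (10/16) × (11/16) ≈ 0.0115095
Highest score → sparrow.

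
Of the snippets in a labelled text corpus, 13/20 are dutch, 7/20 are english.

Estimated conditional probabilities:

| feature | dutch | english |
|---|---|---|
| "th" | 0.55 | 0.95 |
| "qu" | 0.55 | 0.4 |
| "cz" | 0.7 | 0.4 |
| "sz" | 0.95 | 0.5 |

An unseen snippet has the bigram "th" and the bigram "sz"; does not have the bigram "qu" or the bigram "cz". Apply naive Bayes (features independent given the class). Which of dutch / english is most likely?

dutch: 0.65 × 0.55 × (1−0.55) × (1−0.7) × 0.95 = 0.045849375
english: 0.35 × 0.95 × (1−0.4) × (1−0.4) × 0.5 = 0.05985
Highest score → english.

english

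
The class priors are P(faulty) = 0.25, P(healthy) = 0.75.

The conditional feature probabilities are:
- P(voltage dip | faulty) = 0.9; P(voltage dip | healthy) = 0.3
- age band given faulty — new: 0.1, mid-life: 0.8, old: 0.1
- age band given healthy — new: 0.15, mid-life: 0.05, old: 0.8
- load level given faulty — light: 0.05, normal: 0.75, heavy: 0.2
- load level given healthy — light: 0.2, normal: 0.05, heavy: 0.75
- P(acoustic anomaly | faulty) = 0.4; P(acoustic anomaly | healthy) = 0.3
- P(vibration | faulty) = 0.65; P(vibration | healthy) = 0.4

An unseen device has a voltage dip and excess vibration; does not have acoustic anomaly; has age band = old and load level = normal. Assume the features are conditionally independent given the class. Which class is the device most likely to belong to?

faulty: 0.25 × 0.9 × 0.1 × 0.75 × (1−0.4) × 0.65 = 0.00658125
healthy: 0.75 × 0.3 × 0.8 × 0.05 × (1−0.3) × 0.4 = 0.00252
Highest score → faulty.

faulty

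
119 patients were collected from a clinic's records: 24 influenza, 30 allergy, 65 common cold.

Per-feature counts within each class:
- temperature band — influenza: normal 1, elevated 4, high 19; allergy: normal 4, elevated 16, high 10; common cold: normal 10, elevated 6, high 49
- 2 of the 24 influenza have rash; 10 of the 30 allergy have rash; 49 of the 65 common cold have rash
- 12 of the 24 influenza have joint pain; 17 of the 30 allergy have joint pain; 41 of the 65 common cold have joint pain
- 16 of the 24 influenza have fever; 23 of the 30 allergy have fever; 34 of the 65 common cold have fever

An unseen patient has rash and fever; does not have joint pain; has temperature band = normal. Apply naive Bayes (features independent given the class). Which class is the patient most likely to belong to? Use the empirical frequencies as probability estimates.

common cold

influenza: (24/119) × (1/24) × (2/24) × (12/24) × (16/24) ≈ 0.000233427
allergy: (30/119) × (4/30) × (10/30) × (13/30) × (23/30) ≈ 0.00372238
common cold: (65/119) × (10/65) × (49/65) × (24/65) × (34/65) ≈ 0.0122349
Highest score → common cold.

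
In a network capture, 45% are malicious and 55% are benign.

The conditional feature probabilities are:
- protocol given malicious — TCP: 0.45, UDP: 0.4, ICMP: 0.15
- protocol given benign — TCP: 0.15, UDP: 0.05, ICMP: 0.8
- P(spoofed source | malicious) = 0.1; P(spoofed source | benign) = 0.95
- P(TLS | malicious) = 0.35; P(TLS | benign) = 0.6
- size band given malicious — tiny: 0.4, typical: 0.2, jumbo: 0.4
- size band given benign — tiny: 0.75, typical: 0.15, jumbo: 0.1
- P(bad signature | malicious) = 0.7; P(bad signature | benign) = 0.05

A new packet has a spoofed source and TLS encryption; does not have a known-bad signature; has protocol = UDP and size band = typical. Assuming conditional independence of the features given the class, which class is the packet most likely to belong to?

benign

malicious: 0.45 × 0.4 × 0.1 × 0.35 × 0.2 × (1−0.7) = 0.000378
benign: 0.55 × 0.05 × 0.95 × 0.6 × 0.15 × (1−0.05) = 0.0022336875
Highest score → benign.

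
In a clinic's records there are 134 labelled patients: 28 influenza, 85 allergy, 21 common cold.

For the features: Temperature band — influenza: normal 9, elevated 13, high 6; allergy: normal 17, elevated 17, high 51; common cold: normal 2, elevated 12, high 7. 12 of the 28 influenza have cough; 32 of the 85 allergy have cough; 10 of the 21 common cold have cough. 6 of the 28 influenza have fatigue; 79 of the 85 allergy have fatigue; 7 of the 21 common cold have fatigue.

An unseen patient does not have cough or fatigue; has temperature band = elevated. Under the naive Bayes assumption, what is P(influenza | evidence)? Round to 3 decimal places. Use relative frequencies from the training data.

influenza: (28/134) × (13/28) × (16/28) × (22/28) ≈ 0.0435577
allergy: (85/134) × (17/85) × (53/85) × (6/85) ≈ 0.00558385
common cold: (21/134) × (12/21) × (11/21) × (14/21) ≈ 0.0312722
P(influenza | x) = 0.0435577 / 0.08041375 ≈ 0.542

0.542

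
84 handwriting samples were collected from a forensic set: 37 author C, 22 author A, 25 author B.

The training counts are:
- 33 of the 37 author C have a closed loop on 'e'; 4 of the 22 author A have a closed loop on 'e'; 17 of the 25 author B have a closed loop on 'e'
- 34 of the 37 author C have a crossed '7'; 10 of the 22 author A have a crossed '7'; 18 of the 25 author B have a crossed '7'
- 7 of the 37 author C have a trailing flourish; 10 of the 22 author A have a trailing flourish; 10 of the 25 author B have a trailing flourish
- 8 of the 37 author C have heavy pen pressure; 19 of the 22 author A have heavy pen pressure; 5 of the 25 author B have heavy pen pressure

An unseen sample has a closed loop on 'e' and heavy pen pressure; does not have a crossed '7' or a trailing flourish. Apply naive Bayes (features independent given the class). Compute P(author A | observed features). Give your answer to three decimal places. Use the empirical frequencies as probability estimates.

0.497

author C: (37/84) × (33/37) × (3/37) × (30/37) × (8/37) ≈ 0.00558421
author A: (22/84) × (4/22) × (12/22) × (12/22) × (19/22) ≈ 0.0122357
author B: (25/84) × (17/25) × (7/25) × (15/25) × (5/25) = 0.0068
P(author A | x) = 0.0122357 / 0.02461991 ≈ 0.497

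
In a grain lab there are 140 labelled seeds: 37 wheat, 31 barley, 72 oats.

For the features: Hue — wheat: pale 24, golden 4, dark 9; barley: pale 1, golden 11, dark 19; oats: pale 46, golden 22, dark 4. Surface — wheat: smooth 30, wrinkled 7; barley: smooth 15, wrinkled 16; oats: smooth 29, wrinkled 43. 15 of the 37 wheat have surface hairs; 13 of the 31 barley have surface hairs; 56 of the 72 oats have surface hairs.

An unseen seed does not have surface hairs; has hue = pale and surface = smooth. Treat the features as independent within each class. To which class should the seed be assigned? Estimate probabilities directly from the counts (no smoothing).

wheat: (37/140) × (24/37) × (30/37) × (22/37) ≈ 0.0826464
barley: (31/140) × (1/31) × (15/31) × (18/31) ≈ 0.00200684
oats: (72/140) × (46/72) × (29/72) × (16/72) ≈ 0.0294092
Highest score → wheat.

wheat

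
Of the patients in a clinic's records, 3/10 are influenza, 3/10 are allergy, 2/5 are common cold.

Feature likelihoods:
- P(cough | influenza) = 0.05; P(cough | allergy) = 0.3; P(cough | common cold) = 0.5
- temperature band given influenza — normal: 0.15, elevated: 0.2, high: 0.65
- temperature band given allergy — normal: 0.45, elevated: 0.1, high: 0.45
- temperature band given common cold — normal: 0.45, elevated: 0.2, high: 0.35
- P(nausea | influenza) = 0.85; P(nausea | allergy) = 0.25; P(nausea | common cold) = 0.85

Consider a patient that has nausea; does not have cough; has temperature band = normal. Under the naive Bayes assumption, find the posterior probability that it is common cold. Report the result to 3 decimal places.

influenza: 0.3 × (1−0.05) × 0.15 × 0.85 = 0.0363375
allergy: 0.3 × (1−0.3) × 0.45 × 0.25 = 0.023625
common cold: 0.4 × (1−0.5) × 0.45 × 0.85 = 0.0765
P(common cold | x) = 0.0765 / 0.1364625 ≈ 0.561

0.561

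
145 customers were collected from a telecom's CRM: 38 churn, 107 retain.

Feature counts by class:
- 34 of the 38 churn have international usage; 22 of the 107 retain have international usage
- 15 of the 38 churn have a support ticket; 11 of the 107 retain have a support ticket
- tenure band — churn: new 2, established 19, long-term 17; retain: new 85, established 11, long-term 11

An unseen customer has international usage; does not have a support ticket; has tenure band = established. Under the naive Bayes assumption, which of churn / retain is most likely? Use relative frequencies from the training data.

churn

churn: (38/145) × (34/38) × (23/38) × (19/38) ≈ 0.0709619
retain: (107/145) × (22/107) × (96/107) × (11/107) ≈ 0.0139943
Highest score → churn.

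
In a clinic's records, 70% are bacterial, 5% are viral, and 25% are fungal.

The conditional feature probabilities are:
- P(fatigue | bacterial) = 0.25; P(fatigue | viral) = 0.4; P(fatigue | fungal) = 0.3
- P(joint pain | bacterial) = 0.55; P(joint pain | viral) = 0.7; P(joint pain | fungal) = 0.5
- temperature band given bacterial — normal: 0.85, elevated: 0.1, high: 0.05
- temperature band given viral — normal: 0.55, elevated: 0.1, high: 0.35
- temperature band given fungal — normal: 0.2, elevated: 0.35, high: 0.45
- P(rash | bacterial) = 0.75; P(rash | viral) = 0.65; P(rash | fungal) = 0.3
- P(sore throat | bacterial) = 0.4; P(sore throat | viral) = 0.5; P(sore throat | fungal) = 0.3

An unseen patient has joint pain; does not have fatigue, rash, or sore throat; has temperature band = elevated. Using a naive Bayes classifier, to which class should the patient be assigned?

bacterial: 0.7 × (1−0.25) × 0.55 × 0.1 × (1−0.75) × (1−0.4) = 0.00433125
viral: 0.05 × (1−0.4) × 0.7 × 0.1 × (1−0.65) × (1−0.5) = 0.0003675
fungal: 0.25 × (1−0.3) × 0.5 × 0.35 × (1−0.3) × (1−0.3) = 0.01500625
Highest score → fungal.

fungal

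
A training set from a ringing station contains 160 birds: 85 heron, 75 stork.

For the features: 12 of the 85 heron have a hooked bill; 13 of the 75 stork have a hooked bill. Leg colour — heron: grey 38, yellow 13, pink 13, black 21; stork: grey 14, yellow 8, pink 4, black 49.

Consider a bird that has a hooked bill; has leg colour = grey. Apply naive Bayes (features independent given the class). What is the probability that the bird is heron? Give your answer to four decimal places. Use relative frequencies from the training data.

0.6885

heron: (85/160) × (12/85) × (38/85) ≈ 0.0335294
stork: (75/160) × (13/75) × (14/75) ≈ 0.0151667
P(heron | x) = 0.0335294 / 0.0486961 ≈ 0.6885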